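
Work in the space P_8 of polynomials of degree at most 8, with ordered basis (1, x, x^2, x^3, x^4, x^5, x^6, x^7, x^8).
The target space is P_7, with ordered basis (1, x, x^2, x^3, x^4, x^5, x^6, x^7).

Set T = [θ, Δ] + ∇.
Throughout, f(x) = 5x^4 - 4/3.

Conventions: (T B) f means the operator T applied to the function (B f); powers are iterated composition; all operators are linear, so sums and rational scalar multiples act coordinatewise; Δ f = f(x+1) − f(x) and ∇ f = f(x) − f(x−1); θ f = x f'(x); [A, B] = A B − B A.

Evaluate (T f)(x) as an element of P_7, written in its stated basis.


Δ f = 20x^3 + 30x^2 + 20x + 5
θ Δ f = 60x^3 + 60x^2 + 20x
θ f = 20x^4
Δ θ f = 80x^3 + 120x^2 + 80x + 20
[θ, Δ] f = -20x^3 - 60x^2 - 60x - 20
∇ f = 20x^3 - 30x^2 + 20x - 5
([θ, Δ] + ∇) f = -90x^2 - 40x - 25

the image equals g(x) = -90x^2 - 40x - 25


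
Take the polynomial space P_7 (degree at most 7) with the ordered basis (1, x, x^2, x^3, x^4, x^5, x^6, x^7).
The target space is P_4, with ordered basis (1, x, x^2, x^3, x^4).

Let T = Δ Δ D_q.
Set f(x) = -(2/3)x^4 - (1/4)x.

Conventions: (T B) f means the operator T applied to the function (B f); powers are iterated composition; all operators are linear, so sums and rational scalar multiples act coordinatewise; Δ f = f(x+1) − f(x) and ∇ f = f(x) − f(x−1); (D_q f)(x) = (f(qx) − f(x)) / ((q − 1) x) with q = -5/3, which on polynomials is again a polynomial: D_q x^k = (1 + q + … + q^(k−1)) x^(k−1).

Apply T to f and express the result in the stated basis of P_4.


the result is g(x) = (272/27)x + 272/27

D_q f = (136/81)x^3 - 1/4
Δ D_q f = (136/27)x^2 + (136/27)x + 136/81
Δ Δ D_q f = (272/27)x + 272/27


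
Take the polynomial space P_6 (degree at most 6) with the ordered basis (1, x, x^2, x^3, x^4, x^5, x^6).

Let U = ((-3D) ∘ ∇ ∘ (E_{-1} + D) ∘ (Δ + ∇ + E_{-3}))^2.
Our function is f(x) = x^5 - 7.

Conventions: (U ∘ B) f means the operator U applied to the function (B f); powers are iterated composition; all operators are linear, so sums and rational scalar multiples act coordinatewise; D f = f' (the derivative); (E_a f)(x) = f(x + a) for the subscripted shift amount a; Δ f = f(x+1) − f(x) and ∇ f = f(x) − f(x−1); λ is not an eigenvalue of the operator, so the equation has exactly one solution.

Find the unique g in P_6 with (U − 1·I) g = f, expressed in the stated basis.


write g with unknown coordinates in the stated basis and equate coefficients in (U − 1·I) g = f
solving from the highest basis element down gives g = -x^5 - 1080x + 3247
check: U g = -1080x + 3240
so U g − 1·g = x^5 - 7 = f ✓

g(x) = -x^5 - 1080x + 3247


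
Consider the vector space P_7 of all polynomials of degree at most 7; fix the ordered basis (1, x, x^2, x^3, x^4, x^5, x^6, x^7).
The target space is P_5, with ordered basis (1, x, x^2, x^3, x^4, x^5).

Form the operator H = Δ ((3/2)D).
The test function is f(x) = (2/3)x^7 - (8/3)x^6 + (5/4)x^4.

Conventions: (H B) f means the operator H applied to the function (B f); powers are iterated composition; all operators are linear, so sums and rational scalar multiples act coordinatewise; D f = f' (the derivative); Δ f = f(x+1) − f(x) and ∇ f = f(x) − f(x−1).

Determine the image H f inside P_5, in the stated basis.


the image equals g(x) = 42x^5 - 15x^4 - 100x^3 - (225/2)x^2 - (111/2)x - 19/2

D f = (14/3)x^6 - 16x^5 + 5x^3
((3/2)D) f = 7x^6 - 24x^5 + (15/2)x^3
Δ ((3/2)D) f = 42x^5 - 15x^4 - 100x^3 - (225/2)x^2 - (111/2)x - 19/2


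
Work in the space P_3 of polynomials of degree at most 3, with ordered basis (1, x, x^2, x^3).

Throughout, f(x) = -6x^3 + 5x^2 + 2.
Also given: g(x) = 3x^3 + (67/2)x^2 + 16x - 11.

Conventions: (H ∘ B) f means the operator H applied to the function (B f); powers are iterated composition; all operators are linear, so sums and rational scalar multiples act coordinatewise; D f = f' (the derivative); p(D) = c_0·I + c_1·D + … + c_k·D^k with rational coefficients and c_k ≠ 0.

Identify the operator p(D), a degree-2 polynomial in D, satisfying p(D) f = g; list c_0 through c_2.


p(D) = -(1/2)·I − 2·D − D^2, i.e. c_0 = -1/2, c_1 = -2, c_2 = -1

D^0 f = -6x^3 + 5x^2 + 2
D^1 f = -18x^2 + 10x
D^2 f = -36x + 10
matching coefficients of g against c_0 f + c_1 Df + … from the top degree down determines the c_i
solution: c_0 = -1/2, c_1 = -2, c_2 = -1


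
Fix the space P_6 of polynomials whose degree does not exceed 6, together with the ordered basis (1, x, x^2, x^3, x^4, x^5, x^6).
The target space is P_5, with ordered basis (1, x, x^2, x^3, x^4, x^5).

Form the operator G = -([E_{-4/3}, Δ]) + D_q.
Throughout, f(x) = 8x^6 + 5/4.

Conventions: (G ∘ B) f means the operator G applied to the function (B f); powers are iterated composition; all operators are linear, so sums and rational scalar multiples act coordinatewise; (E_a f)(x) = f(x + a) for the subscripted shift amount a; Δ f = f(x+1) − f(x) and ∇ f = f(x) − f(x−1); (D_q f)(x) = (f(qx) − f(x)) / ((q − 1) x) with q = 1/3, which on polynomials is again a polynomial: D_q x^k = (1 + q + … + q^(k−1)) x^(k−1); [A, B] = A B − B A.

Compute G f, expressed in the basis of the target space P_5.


the result is g(x) = (2912/243)x^5

Δ f = 48x^5 + 120x^4 + 160x^3 + 120x^2 + 48x + 8
E_{-4/3} Δ f = 48x^5 - 200x^4 + (1120/3)x^3 - (3400/9)x^2 + (5456/27)x - 3640/81
E_{-4/3} f = 8x^6 - 64x^5 + (640/3)x^4 - (10240/27)x^3 + (10240/27)x^2 - (16384/81)x + 134717/2916
Δ E_{-4/3} f = 48x^5 - 200x^4 + (1120/3)x^3 - (3400/9)x^2 + (5456/27)x - 3640/81
[E_{-4/3}, Δ] f = 0
(-([E_{-4/3}, Δ])) f = 0
D_q f = (2912/243)x^5
(-([E_{-4/3}, Δ]) + D_q) f = (2912/243)x^5


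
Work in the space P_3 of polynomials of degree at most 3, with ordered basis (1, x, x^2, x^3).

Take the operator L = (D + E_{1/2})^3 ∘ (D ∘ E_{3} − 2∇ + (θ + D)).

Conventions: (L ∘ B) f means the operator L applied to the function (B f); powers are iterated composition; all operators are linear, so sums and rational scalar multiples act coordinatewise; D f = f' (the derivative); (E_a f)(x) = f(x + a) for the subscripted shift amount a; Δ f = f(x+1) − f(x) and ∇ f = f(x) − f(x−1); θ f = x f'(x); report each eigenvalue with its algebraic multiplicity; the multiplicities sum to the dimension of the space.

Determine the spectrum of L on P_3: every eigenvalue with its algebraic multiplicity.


λ = 0 (multiplicity 1), λ = 1 (multiplicity 1), λ = 2 (multiplicity 1), λ = 3 (multiplicity 1)

image of 1: 0
image of x: x + 9/2
image of x^2: 2x^2 + 18x + 73/2
image of x^3: 3x^3 + (81/2)x^2 + (609/4)x + 1721/8
the matrix is upper triangular; its diagonal is (0, 1, 2, 3)
for a triangular matrix the eigenvalues are the diagonal entries, with algebraic multiplicity their repetition count


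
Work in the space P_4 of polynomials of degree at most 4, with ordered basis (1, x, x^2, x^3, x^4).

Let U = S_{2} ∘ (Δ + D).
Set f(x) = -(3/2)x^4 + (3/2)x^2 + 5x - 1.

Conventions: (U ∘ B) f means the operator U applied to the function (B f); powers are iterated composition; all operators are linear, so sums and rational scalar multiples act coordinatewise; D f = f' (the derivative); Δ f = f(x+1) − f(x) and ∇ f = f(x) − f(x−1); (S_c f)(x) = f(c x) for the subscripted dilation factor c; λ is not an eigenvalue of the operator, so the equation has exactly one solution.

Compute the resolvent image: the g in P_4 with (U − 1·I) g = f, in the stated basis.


g(x) = (3/2)x^4 + 96x^3 + (4677/2)x^2 + 19291x + 41019

write g with unknown coordinates in the stated basis and equate coefficients in (U − 1·I) g = f
solving from the highest basis element down gives g = (3/2)x^4 + 96x^3 + (4677/2)x^2 + 19291x + 41019
check: U g = 96x^3 + 2340x^2 + 19296x + 41018
so U g − 1·g = -(3/2)x^4 + (3/2)x^2 + 5x - 1 = f ✓


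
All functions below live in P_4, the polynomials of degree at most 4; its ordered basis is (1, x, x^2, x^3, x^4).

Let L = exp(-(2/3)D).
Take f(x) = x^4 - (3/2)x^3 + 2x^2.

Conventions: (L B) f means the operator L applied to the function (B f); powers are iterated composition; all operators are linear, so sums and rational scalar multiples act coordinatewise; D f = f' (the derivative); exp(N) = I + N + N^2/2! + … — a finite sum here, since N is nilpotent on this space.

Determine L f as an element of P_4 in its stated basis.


the result is g(x) = x^4 - (25/6)x^3 + (23/3)x^2 - (158/27)x + 124/81

order-1 term: -(8/3)x^3 + 3x^2 - (8/3)x
order-2 term: (8/3)x^2 - 2x + 8/9
order-3 term: -(32/27)x + 4/9
order-4 term: 16/81
the series for exp(-(2/3)D) f terminates at order 4
exp(-(2/3)D) f = x^4 - (25/6)x^3 + (23/3)x^2 - (158/27)x + 124/81


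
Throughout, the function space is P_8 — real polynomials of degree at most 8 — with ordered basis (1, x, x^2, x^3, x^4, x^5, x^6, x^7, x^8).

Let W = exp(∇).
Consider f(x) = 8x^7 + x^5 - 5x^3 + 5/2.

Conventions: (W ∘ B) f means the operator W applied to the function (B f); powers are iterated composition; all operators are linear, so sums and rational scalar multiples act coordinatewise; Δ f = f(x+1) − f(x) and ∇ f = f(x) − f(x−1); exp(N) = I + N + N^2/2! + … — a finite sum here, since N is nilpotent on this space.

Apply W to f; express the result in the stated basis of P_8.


order-1 term: 56x^6 - 168x^5 + 285x^4 - 290x^3 + 163x^2 - 46x + 4
order-2 term: 168x^5 - 840x^4 + 1970x^3 - 2550x^2 + 1756x - 504
order-3 term: 280x^4 - 1680x^3 + 4210x^2 - 5070x + 2428
order-4 term: 280x^3 - 1680x^2 + 3645x - 2810
order-5 term: 168x^2 - 840x + 1121
order-6 term: 56x - 168
order-7 term: 8
the series for exp(∇) f terminates at order 7
exp(∇) f = 8x^7 + 56x^6 + x^5 - 275x^4 + 275x^3 + 311x^2 - 499x + 163/2

the result is g(x) = 8x^7 + 56x^6 + x^5 - 275x^4 + 275x^3 + 311x^2 - 499x + 163/2


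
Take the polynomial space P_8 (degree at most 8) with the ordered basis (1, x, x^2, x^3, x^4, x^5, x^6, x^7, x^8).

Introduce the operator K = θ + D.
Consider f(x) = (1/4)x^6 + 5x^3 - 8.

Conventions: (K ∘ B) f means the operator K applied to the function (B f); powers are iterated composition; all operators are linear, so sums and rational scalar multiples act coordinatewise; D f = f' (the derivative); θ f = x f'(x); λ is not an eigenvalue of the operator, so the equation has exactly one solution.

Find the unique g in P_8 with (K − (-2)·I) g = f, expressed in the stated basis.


the result is g(x) = (1/32)x^6 - (3/112)x^5 + (5/224)x^4 + (55/56)x^3 - (165/224)x^2 + (55/112)x - 951/224

write g with unknown coordinates in the stated basis and equate coefficients in (K − (-2)·I) g = f
solving from the highest basis element down gives g = (1/32)x^6 - (3/112)x^5 + (5/224)x^4 + (55/56)x^3 - (165/224)x^2 + (55/112)x - 951/224
check: K g = (3/16)x^6 + (3/56)x^5 - (5/112)x^4 + (85/28)x^3 + (165/112)x^2 - (55/56)x + 55/112
so K g − (-2)·g = (1/4)x^6 + 5x^3 - 8 = f ✓


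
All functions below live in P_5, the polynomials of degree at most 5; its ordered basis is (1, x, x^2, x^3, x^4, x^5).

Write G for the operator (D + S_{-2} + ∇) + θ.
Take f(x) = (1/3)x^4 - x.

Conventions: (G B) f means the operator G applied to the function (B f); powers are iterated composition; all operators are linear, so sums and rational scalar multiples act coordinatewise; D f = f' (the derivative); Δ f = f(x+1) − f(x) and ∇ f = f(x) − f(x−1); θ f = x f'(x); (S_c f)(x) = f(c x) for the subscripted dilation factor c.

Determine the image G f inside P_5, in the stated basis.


the result is g(x) = (20/3)x^4 + (8/3)x^3 - 2x^2 + (7/3)x - 7/3

D f = (4/3)x^3 - 1
S_{-2} f = (16/3)x^4 + 2x
∇ f = (4/3)x^3 - 2x^2 + (4/3)x - 4/3
(D + S_{-2} + ∇) f = (16/3)x^4 + (8/3)x^3 - 2x^2 + (10/3)x - 7/3
θ f = (4/3)x^4 - x
((D + S_{-2} + ∇) + θ) f = (20/3)x^4 + (8/3)x^3 - 2x^2 + (7/3)x - 7/3


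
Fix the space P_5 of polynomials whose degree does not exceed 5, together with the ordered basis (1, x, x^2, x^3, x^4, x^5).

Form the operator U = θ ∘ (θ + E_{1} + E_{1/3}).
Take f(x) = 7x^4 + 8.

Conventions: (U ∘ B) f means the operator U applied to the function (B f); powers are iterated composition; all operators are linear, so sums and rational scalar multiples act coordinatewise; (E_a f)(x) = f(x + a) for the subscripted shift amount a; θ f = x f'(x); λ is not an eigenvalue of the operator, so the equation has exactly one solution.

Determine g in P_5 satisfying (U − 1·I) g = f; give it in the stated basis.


write g with unknown coordinates in the stated basis and equate coefficients in (U − 1·I) g = f
solving from the highest basis element down gives g = (7/23)x^4 - (8/23)x^3 - (88/483)x^2 + (832/4347)x - 8
check: U g = (168/23)x^4 - (8/23)x^3 - (88/483)x^2 + (832/4347)x
so U g − 1·g = 7x^4 + 8 = f ✓

the result is g(x) = (7/23)x^4 - (8/23)x^3 - (88/483)x^2 + (832/4347)x - 8


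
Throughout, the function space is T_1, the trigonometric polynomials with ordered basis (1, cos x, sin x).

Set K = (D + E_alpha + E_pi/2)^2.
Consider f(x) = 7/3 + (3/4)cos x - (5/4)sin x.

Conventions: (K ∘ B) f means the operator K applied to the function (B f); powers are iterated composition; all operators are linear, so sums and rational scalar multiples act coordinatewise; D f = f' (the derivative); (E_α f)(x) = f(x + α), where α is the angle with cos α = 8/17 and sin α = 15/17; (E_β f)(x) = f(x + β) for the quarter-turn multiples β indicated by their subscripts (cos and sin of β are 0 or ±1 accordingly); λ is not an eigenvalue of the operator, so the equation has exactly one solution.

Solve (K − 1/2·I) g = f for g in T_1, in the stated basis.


g(x) = 2/3 - (1007/26782)cos x + (4217/26782)sin x

write g with unknown coordinates in the stated basis and equate coefficients in (K − 1/2·I) g = f
solving from the highest basis element down gives g = 2/3 - (1007/26782)cos x + (4217/26782)sin x
check: K g = 8/3 + (19583/26782)cos x - (31369/26782)sin x
so K g − 1/2·g = 7/3 + (3/4)cos x - (5/4)sin x = f ✓


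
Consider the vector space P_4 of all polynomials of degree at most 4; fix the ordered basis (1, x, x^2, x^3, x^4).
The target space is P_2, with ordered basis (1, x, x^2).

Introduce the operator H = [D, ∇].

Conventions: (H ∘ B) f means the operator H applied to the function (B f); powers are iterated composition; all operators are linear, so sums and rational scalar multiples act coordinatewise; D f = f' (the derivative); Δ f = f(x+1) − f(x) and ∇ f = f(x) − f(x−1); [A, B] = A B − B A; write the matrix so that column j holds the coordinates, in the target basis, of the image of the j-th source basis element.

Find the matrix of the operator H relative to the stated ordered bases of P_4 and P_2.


the matrix is [[0, 0, 0, 0, 0]; [0, 0, 0, 0, 0]; [0, 0, 0, 0, 0]] (rows listed top to bottom)

image of 1: 0
image of x: 0
image of x^2: 0
image of x^3: 0
image of x^4: 0
each image's coordinates form column j of the matrix


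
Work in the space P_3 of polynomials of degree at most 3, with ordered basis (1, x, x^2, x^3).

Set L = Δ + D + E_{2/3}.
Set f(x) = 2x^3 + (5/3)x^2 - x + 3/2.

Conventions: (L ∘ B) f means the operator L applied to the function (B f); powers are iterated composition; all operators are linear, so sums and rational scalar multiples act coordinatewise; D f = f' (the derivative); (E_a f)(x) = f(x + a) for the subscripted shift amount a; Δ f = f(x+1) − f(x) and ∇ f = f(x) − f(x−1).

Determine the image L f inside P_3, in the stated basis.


Δ f = 6x^2 + (28/3)x + 8/3
D f = 6x^2 + (10/3)x - 1
E_{2/3} f = 2x^3 + (17/3)x^2 + (35/9)x + 13/6
(Δ + D + E_{2/3}) f = 2x^3 + (53/3)x^2 + (149/9)x + 23/6

the image equals g(x) = 2x^3 + (53/3)x^2 + (149/9)x + 23/6


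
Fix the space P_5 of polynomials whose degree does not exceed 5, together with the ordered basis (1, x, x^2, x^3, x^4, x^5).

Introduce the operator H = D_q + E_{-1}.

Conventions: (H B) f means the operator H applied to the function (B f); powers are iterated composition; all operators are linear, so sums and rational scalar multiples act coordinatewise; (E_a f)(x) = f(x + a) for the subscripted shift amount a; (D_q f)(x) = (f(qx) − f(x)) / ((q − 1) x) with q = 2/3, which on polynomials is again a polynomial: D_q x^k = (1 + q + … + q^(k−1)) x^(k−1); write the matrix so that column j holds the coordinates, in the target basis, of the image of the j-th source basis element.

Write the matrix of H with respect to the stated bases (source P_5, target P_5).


image of 1: 1
image of x: x
image of x^2: x^2 - (1/3)x + 1
image of x^3: x^3 - (8/9)x^2 + 3x - 1
image of x^4: x^4 - (43/27)x^3 + 6x^2 - 4x + 1
image of x^5: x^5 - (194/81)x^4 + 10x^3 - 10x^2 + 5x - 1
each image's coordinates form column j of the matrix

the matrix is [[1, 0, 1, -1, 1, -1]; [0, 1, -1/3, 3, -4, 5]; [0, 0, 1, -8/9, 6, -10]; [0, 0, 0, 1, -43/27, 10]; [0, 0, 0, 0, 1, -194/81]; [0, 0, 0, 0, 0, 1]] (rows listed top to bottom)


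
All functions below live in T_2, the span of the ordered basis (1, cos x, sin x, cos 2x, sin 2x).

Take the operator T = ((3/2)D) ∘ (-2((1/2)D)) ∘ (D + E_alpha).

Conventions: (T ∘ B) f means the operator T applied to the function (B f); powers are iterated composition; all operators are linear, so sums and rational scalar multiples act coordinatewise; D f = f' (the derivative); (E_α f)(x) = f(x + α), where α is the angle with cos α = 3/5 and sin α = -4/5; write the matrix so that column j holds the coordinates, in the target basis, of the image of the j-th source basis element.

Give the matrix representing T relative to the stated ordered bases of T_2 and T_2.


the matrix is [[0, 0, 0, 0, 0]; [0, 9/10, 3/10, 0, 0]; [0, -3/10, 9/10, 0, 0]; [0, 0, 0, -42/25, 156/25]; [0, 0, 0, -156/25, -42/25]] (rows listed top to bottom)

image of 1: 0
image of cos x: (9/10)cos x - (3/10)sin x
image of sin x: (3/10)cos x + (9/10)sin x
image of cos 2x: -(42/25)cos 2x - (156/25)sin 2x
image of sin 2x: (156/25)cos 2x - (42/25)sin 2x
each image's coordinates form column j of the matrix


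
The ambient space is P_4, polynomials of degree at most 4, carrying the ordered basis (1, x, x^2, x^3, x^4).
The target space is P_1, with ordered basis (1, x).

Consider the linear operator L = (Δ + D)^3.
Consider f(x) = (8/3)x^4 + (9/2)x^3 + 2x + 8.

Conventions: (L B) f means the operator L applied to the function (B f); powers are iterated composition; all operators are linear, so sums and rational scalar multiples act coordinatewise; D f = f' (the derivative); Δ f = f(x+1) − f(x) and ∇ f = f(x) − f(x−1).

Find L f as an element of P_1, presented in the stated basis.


the result is g(x) = 512x + 600

Δ f = (32/3)x^3 + (59/2)x^2 + (145/6)x + 55/6
D f = (32/3)x^3 + (27/2)x^2 + 2
(Δ + D) f = (64/3)x^3 + 43x^2 + (145/6)x + 67/6
Δ (Δ + D) f = 64x^2 + 150x + 177/2
D (Δ + D) f = 64x^2 + 86x + 145/6
(Δ + D) (Δ + D) f = 128x^2 + 236x + 338/3
Δ (Δ + D) (Δ + D) f = 256x + 364
D (Δ + D) (Δ + D) f = 256x + 236
(Δ + D) (Δ + D) (Δ + D) f = 512x + 600


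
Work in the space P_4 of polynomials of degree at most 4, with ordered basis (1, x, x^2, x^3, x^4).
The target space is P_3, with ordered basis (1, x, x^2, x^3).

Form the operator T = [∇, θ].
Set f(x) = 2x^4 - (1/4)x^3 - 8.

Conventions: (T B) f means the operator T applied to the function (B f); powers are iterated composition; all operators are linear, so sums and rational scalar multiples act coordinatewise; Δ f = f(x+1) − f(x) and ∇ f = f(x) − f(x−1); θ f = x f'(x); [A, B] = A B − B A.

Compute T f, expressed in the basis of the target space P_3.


θ f = 8x^4 - (3/4)x^3
∇ θ f = 32x^3 - (201/4)x^2 + (137/4)x - 35/4
∇ f = 8x^3 - (51/4)x^2 + (35/4)x - 9/4
θ ∇ f = 24x^3 - (51/2)x^2 + (35/4)x
[∇, θ] f = 8x^3 - (99/4)x^2 + (51/2)x - 35/4

g(x) = 8x^3 - (99/4)x^2 + (51/2)x - 35/4


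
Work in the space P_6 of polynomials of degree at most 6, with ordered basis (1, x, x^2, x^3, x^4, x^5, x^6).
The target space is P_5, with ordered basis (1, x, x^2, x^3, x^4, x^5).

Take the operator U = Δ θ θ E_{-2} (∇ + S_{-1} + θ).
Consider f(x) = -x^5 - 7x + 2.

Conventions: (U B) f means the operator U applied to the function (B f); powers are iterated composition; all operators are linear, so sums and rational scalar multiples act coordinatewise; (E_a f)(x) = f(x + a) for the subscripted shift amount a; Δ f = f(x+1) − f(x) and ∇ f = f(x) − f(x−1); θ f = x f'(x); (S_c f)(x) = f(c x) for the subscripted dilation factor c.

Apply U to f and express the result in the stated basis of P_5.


∇ f = -5x^4 + 10x^3 - 10x^2 + 5x - 8
S_{-1} f = x^5 + 7x + 2
θ f = -5x^5 - 7x
(∇ + S_{-1} + θ) f = -4x^5 - 5x^4 + 10x^3 - 10x^2 + 5x - 6
E_{-2} (∇ + S_{-1} + θ) f = -4x^5 + 35x^4 - 110x^3 + 130x^2 + 5x - 88
θ E_{-2} (∇ + S_{-1} + θ) f = -20x^5 + 140x^4 - 330x^3 + 260x^2 + 5x
θ θ E_{-2} (∇ + S_{-1} + θ) f = -100x^5 + 560x^4 - 990x^3 + 520x^2 + 5x
Δ θ θ E_{-2} (∇ + S_{-1} + θ) f = -500x^4 + 1240x^3 - 610x^2 - 190x - 5

the result is g(x) = -500x^4 + 1240x^3 - 610x^2 - 190x - 5


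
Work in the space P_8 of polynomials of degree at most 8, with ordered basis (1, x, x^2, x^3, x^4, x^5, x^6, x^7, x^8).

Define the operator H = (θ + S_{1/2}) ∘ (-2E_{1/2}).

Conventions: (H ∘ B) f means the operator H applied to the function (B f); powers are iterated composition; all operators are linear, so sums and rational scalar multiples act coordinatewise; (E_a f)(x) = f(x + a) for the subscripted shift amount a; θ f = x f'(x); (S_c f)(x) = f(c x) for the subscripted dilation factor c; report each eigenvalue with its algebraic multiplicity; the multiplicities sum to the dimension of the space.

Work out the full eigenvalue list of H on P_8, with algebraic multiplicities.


image of 1: -2
image of x: -3x - 1
image of x^2: -(9/2)x^2 - 3x - 1/2
image of x^3: -(25/4)x^3 - (27/4)x^2 - (9/4)x - 1/4
image of x^4: -(65/8)x^4 - (25/2)x^3 - (27/4)x^2 - (3/2)x - 1/8
image of x^5: -(161/16)x^5 - (325/16)x^4 - (125/8)x^3 - (45/8)x^2 - (15/16)x - 1/16
image of x^6: -(385/32)x^6 - (483/16)x^5 - (975/32)x^4 - (125/8)x^3 - (135/32)x^2 - (9/16)x - 1/32
image of x^7: -(897/64)x^7 - (2695/64)x^6 - (3381/64)x^5 - (2275/64)x^4 - (875/64)x^3 - (189/64)x^2 - (21/64)x - 1/64
image of x^8: -(2049/128)x^8 - (897/16)x^7 - (2695/32)x^6 - (1127/16)x^5 - (2275/64)x^4 - (175/16)x^3 - (63/32)x^2 - (3/16)x - 1/128
the matrix is upper triangular; its diagonal is (-2, -3, -9/2, -25/4, -65/8, -161/16, -385/32, -897/64, -2049/128)
for a triangular matrix the eigenvalues are the diagonal entries, with algebraic multiplicity their repetition count

λ = -2049/128 (multiplicity 1), λ = -897/64 (multiplicity 1), λ = -385/32 (multiplicity 1), λ = -161/16 (multiplicity 1), λ = -65/8 (multiplicity 1), λ = -25/4 (multiplicity 1), λ = -9/2 (multiplicity 1), λ = -3 (multiplicity 1), λ = -2 (multiplicity 1)


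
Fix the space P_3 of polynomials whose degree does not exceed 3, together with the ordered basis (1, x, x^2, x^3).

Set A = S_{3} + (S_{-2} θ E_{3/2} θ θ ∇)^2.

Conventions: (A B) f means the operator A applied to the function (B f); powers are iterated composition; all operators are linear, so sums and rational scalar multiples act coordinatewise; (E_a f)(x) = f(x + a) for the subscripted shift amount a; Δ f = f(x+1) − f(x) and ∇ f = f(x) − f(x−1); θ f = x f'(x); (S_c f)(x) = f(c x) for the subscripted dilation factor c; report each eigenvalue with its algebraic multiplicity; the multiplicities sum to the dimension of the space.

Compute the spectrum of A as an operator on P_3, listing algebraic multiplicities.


λ = 1 (multiplicity 1), λ = 3 (multiplicity 1), λ = 9 (multiplicity 1), λ = 27 (multiplicity 1)

image of 1: 1
image of x: 3x
image of x^2: 9x^2
image of x^3: 27x^3 - 384x
the matrix is upper triangular; its diagonal is (1, 3, 9, 27)
for a triangular matrix the eigenvalues are the diagonal entries, with algebraic multiplicity their repetition count


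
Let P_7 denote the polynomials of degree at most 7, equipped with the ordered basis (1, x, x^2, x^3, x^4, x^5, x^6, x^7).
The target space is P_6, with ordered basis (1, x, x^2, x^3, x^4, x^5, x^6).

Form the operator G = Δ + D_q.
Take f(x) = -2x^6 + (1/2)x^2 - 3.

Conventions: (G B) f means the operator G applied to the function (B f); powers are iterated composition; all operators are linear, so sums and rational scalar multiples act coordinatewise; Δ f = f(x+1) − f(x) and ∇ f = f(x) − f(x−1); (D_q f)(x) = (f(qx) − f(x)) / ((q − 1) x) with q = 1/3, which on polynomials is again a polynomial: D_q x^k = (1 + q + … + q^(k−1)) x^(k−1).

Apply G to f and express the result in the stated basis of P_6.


g(x) = -(3644/243)x^5 - 30x^4 - 40x^3 - 30x^2 - (31/3)x - 3/2

Δ f = -12x^5 - 30x^4 - 40x^3 - 30x^2 - 11x - 3/2
D_q f = -(728/243)x^5 + (2/3)x
(Δ + D_q) f = -(3644/243)x^5 - 30x^4 - 40x^3 - 30x^2 - (31/3)x - 3/2


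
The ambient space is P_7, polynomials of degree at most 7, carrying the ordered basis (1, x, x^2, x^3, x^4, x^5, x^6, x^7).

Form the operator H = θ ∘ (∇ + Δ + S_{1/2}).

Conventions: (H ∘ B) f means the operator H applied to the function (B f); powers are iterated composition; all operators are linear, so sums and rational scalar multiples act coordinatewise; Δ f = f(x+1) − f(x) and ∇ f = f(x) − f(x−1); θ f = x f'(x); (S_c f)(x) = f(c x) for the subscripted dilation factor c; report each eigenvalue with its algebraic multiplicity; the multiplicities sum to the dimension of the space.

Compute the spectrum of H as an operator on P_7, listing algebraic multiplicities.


image of 1: 0
image of x: (1/2)x
image of x^2: (1/2)x^2 + 4x
image of x^3: (3/8)x^3 + 12x^2
image of x^4: (1/4)x^4 + 24x^3 + 8x
image of x^5: (5/32)x^5 + 40x^4 + 40x^2
image of x^6: (3/32)x^6 + 60x^5 + 120x^3 + 12x
image of x^7: (7/128)x^7 + 84x^6 + 280x^4 + 84x^2
the matrix is upper triangular; its diagonal is (0, 1/2, 1/2, 3/8, 1/4, 5/32, 3/32, 7/128)
for a triangular matrix the eigenvalues are the diagonal entries, with algebraic multiplicity their repetition count

λ = 0 (multiplicity 1), λ = 7/128 (multiplicity 1), λ = 3/32 (multiplicity 1), λ = 5/32 (multiplicity 1), λ = 1/4 (multiplicity 1), λ = 3/8 (multiplicity 1), λ = 1/2 (multiplicity 2)


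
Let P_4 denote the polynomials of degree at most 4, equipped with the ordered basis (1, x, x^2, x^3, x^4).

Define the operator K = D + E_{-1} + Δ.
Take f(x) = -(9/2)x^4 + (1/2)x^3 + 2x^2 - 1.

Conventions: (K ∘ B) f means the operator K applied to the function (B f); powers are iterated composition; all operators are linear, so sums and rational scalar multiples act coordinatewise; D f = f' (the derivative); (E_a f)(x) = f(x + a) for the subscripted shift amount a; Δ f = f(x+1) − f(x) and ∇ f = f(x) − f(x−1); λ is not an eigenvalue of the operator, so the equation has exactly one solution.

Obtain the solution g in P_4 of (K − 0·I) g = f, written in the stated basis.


g(x) = -(9/2)x^4 + (37/2)x^3 + (1/2)x^2 - 112x + 119

write g with unknown coordinates in the stated basis and equate coefficients in (K − 0·I) g = f
solving from the highest basis element down gives g = -(9/2)x^4 + (37/2)x^3 + (1/2)x^2 - 112x + 119
check: K g = -(9/2)x^4 + (1/2)x^3 + 2x^2 - 1
so K g − 0·g = -(9/2)x^4 + (1/2)x^3 + 2x^2 - 1 = f ✓


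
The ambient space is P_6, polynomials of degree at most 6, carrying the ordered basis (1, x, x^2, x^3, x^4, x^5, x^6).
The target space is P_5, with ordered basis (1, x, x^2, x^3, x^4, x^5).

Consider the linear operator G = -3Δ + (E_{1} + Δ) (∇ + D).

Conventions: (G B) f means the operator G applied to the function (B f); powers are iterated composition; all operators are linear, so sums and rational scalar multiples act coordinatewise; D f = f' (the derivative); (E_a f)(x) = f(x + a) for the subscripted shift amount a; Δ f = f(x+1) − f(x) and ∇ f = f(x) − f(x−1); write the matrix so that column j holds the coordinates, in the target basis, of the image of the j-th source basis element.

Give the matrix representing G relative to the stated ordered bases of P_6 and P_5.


image of 1: 0
image of x: -1
image of x^2: -2x + 4
image of x^3: -3x^2 + 12x + 4
image of x^4: -4x^3 + 24x^2 + 16x + 8
image of x^5: -5x^4 + 40x^3 + 40x^2 + 40x + 8
image of x^6: -6x^5 + 60x^4 + 80x^3 + 120x^2 + 48x + 12
each image's coordinates form column j of the matrix

the matrix is [[0, -1, 4, 4, 8, 8, 12]; [0, 0, -2, 12, 16, 40, 48]; [0, 0, 0, -3, 24, 40, 120]; [0, 0, 0, 0, -4, 40, 80]; [0, 0, 0, 0, 0, -5, 60]; [0, 0, 0, 0, 0, 0, -6]] (rows listed top to bottom)


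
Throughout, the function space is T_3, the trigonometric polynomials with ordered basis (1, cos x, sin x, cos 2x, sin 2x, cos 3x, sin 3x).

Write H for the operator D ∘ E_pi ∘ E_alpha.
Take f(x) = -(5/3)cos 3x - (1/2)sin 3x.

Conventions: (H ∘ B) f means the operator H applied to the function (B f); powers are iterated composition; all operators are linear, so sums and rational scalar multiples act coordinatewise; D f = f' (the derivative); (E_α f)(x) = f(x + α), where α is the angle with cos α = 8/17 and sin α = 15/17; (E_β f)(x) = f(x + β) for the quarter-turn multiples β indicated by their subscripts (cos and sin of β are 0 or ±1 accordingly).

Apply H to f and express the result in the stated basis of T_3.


E_alpha f = (50365/29478)cos 3x + (1619/4913)sin 3x
E_pi E_alpha f = -(50365/29478)cos 3x - (1619/4913)sin 3x
D E_pi E_alpha f = -(4857/4913)cos 3x + (50365/9826)sin 3x

the image equals g(x) = -(4857/4913)cos 3x + (50365/9826)sin 3x


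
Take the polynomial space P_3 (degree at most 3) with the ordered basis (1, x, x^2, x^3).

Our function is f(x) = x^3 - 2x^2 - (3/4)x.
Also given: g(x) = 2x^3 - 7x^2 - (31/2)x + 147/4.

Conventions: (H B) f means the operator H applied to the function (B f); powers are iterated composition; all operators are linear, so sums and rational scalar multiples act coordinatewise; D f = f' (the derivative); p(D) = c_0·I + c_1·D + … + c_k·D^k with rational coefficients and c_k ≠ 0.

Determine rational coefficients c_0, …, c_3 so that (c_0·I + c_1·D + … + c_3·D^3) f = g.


D^0 f = x^3 - 2x^2 - (3/4)x
D^1 f = 3x^2 - 4x - 3/4
D^2 f = 6x - 4
D^3 f = 6
matching coefficients of g against c_0 f + c_1 Df + … from the top degree down determines the c_i
solution: c_0 = 2, c_1 = -1, c_2 = -3, c_3 = 4

p(D) = 2·I − D − 3·D^2 + 4·D^3, i.e. c_0 = 2, c_1 = -1, c_2 = -3, c_3 = 4


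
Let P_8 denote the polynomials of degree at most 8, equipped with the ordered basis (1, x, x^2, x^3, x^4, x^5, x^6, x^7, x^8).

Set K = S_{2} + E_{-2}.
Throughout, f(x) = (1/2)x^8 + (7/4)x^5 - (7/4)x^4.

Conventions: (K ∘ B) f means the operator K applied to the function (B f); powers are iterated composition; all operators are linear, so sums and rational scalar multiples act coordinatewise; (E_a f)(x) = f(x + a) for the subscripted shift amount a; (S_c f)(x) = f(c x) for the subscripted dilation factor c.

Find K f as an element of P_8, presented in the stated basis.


g(x) = (257/2)x^8 - 8x^7 + 56x^6 - (665/4)x^5 + (2051/4)x^4 - 812x^3 + 714x^2 - 316x + 44

S_{2} f = 128x^8 + 56x^5 - 28x^4
E_{-2} f = (1/2)x^8 - 8x^7 + 56x^6 - (889/4)x^5 + (2163/4)x^4 - 812x^3 + 714x^2 - 316x + 44
(S_{2} + E_{-2}) f = (257/2)x^8 - 8x^7 + 56x^6 - (665/4)x^5 + (2051/4)x^4 - 812x^3 + 714x^2 - 316x + 44


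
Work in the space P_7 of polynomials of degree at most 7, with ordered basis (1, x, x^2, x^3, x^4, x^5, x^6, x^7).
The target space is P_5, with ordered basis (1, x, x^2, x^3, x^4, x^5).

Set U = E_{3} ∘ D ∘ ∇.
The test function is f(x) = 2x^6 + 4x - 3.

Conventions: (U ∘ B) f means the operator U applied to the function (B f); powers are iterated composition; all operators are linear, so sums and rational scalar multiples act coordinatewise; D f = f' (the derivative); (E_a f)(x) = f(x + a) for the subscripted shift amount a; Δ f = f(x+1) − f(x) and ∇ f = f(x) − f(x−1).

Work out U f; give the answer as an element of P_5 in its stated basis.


∇ f = 12x^5 - 30x^4 + 40x^3 - 30x^2 + 12x + 2
D ∇ f = 60x^4 - 120x^3 + 120x^2 - 60x + 12
E_{3} D ∇ f = 60x^4 + 600x^3 + 2280x^2 + 3900x + 2532

g(x) = 60x^4 + 600x^3 + 2280x^2 + 3900x + 2532


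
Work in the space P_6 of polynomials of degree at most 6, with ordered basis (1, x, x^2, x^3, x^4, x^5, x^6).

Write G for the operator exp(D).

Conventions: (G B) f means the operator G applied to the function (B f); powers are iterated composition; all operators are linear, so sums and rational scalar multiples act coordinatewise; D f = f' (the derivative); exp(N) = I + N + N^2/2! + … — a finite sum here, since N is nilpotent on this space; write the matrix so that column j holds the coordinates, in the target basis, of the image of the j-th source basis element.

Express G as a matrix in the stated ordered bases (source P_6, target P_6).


the matrix is [[1, 1, 1, 1, 1, 1, 1]; [0, 1, 2, 3, 4, 5, 6]; [0, 0, 1, 3, 6, 10, 15]; [0, 0, 0, 1, 4, 10, 20]; [0, 0, 0, 0, 1, 5, 15]; [0, 0, 0, 0, 0, 1, 6]; [0, 0, 0, 0, 0, 0, 1]] (rows listed top to bottom)

image of 1: 1
image of x: x + 1
image of x^2: x^2 + 2x + 1
image of x^3: x^3 + 3x^2 + 3x + 1
image of x^4: x^4 + 4x^3 + 6x^2 + 4x + 1
image of x^5: x^5 + 5x^4 + 10x^3 + 10x^2 + 5x + 1
image of x^6: x^6 + 6x^5 + 15x^4 + 20x^3 + 15x^2 + 6x + 1
each image's coordinates form column j of the matrix


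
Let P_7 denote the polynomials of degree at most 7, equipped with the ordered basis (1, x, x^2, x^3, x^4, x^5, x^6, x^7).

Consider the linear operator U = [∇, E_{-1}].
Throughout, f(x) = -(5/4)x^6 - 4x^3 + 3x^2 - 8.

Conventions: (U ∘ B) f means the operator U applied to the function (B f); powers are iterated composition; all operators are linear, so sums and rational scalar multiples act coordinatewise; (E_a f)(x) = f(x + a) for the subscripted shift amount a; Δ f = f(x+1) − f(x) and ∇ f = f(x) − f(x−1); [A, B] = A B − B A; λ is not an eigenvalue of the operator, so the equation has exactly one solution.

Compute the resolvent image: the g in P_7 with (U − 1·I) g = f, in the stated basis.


write g with unknown coordinates in the stated basis and equate coefficients in (U − 1·I) g = f
solving from the highest basis element down gives g = (5/4)x^6 + 4x^3 - 3x^2 + 8
check: U g = 0
so U g − 1·g = -(5/4)x^6 - 4x^3 + 3x^2 - 8 = f ✓

g(x) = (5/4)x^6 + 4x^3 - 3x^2 + 8


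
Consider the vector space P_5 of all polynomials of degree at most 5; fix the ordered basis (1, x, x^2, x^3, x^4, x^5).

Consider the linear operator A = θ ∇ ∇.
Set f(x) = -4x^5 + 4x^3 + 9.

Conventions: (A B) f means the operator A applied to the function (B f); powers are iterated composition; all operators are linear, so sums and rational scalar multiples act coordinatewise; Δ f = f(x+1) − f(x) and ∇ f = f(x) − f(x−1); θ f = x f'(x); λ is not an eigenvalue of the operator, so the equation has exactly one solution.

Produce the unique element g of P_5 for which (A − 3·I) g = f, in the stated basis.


write g with unknown coordinates in the stated basis and equate coefficients in (A − 3·I) g = f
solving from the highest basis element down gives g = (4/3)x^5 + (76/3)x^3 - (160/3)x^2 + (736/9)x - 3
check: A g = 80x^3 - 160x^2 + (736/3)x
so A g − 3·g = -4x^5 + 4x^3 + 9 = f ✓

the image equals g(x) = (4/3)x^5 + (76/3)x^3 - (160/3)x^2 + (736/9)x - 3


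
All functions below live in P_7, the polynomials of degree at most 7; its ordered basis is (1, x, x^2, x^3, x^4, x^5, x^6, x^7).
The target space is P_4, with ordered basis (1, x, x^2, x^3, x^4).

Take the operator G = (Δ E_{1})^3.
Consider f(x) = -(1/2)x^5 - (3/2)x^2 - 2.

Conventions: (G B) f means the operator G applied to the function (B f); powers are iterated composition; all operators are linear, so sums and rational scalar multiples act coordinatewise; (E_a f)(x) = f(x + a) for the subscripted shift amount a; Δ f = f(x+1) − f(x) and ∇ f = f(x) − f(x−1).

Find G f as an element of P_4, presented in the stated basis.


E_{1} f = -(1/2)x^5 - (5/2)x^4 - 5x^3 - (13/2)x^2 - (11/2)x - 4
Δ E_{1} f = -(5/2)x^4 - 15x^3 - 35x^2 - (81/2)x - 20
E_{1} (Δ E_{1}) f = -(5/2)x^4 - 25x^3 - 95x^2 - (331/2)x - 113
Δ E_{1} (Δ E_{1}) f = -10x^3 - 90x^2 - 275x - 288
E_{1} (Δ E_{1}) (Δ E_{1}) f = -10x^3 - 120x^2 - 485x - 663
Δ E_{1} (Δ E_{1}) (Δ E_{1}) f = -30x^2 - 270x - 615

the result is g(x) = -30x^2 - 270x - 615


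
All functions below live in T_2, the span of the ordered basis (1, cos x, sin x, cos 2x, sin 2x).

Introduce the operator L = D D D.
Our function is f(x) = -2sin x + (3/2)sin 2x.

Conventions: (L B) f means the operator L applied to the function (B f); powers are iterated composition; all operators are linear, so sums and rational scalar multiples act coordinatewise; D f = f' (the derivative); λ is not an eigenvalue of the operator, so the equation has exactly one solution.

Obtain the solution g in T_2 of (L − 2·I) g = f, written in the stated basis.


write g with unknown coordinates in the stated basis and equate coefficients in (L − 2·I) g = f
solving from the highest basis element down gives g = -(2/5)cos x + (4/5)sin x + (3/17)cos 2x - (3/68)sin 2x
check: L g = -(4/5)cos x - (2/5)sin x + (6/17)cos 2x + (24/17)sin 2x
so L g − 2·g = -2sin x + (3/2)sin 2x = f ✓

g(x) = -(2/5)cos x + (4/5)sin x + (3/17)cos 2x - (3/68)sin 2x


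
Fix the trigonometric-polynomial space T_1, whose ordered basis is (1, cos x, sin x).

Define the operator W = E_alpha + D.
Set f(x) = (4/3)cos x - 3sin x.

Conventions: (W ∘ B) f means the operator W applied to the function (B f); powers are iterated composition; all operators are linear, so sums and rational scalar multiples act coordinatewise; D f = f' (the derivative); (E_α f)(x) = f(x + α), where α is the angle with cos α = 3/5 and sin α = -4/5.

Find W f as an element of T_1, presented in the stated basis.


the result is g(x) = (1/5)cos x - (31/15)sin x

E_alpha f = (16/5)cos x - (11/15)sin x
D f = -3cos x - (4/3)sin x
(E_alpha + D) f = (1/5)cos x - (31/15)sin x


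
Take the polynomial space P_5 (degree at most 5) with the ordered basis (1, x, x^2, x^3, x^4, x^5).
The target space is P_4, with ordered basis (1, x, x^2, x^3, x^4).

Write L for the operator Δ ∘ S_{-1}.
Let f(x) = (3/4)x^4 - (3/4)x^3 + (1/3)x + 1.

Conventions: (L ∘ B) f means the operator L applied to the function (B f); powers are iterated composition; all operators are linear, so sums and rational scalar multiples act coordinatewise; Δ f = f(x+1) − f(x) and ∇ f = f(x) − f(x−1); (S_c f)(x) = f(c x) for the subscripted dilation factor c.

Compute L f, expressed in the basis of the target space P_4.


S_{-1} f = (3/4)x^4 + (3/4)x^3 - (1/3)x + 1
Δ S_{-1} f = 3x^3 + (27/4)x^2 + (21/4)x + 7/6

g(x) = 3x^3 + (27/4)x^2 + (21/4)x + 7/6


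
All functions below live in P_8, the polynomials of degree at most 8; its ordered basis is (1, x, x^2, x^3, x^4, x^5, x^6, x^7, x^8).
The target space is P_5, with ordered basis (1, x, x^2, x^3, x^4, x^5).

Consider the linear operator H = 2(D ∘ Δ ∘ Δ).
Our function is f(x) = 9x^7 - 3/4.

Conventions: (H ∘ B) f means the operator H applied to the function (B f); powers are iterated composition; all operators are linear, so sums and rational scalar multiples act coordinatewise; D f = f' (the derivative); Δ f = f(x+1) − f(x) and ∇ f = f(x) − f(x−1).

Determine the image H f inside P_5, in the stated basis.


the image equals g(x) = 3780x^4 + 15120x^3 + 26460x^2 + 22680x + 7812

Δ f = 63x^6 + 189x^5 + 315x^4 + 315x^3 + 189x^2 + 63x + 9
Δ Δ f = 378x^5 + 1890x^4 + 4410x^3 + 5670x^2 + 3906x + 1134
D Δ Δ f = 1890x^4 + 7560x^3 + 13230x^2 + 11340x + 3906
(2(D ∘ Δ ∘ Δ)) f = 3780x^4 + 15120x^3 + 26460x^2 + 22680x + 7812


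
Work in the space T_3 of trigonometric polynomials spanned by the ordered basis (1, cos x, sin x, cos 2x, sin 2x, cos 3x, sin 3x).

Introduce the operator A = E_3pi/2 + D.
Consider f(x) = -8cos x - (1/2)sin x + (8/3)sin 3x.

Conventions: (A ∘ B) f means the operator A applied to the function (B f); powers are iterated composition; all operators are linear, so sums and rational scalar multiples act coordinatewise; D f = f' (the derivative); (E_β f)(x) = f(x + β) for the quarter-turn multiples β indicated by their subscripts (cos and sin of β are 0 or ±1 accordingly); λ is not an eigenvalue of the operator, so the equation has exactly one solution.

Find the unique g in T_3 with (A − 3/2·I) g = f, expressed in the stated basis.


write g with unknown coordinates in the stated basis and equate coefficients in (A − 3/2·I) g = f
solving from the highest basis element down gives g = (16/3)cos x + (1/3)sin x - (128/219)cos 3x - (16/73)sin 3x
check: A g = -(64/73)cos 3x + (512/219)sin 3x
so A g − 3/2·g = -8cos x - (1/2)sin x + (8/3)sin 3x = f ✓

the result is g(x) = (16/3)cos x + (1/3)sin x - (128/219)cos 3x - (16/73)sin 3x
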